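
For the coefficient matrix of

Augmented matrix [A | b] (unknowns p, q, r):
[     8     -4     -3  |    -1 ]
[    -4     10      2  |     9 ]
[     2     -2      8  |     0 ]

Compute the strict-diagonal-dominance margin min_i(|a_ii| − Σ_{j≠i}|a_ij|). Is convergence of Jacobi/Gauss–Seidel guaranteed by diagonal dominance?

row 1: |8| − (4+3) = 1
row 2: |10| − (4+2) = 4
row 3: |8| − (2+2) = 4
minimum over rows = 1 → strictly diagonally dominant (convergence guaranteed)

1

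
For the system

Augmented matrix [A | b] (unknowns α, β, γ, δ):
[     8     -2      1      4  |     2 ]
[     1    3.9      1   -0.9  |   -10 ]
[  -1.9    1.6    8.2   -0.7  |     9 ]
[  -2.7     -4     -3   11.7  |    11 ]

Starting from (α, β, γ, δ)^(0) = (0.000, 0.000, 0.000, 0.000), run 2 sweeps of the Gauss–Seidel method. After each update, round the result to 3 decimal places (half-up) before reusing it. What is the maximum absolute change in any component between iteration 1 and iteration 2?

Iteration 1:
  α = (2 - (-2)·0.000 - (1)·0.000 - (4)·0.000) / (8) = 0.250
  β = (-10 - (1)·0.250 - (1)·0.000 - (-0.9)·0.000) / (3.9) = -2.628
  γ = (9 - (-1.9)·0.250 - (1.6)·-2.628 - (-0.7)·0.000) / (8.2) = 1.668
  δ = (11 - (-2.7)·0.250 - (-4)·-2.628 - (-3)·1.668) / (11.7) = 0.527
Iteration 2:
  α = (2 - (-2)·-2.628 - (1)·1.668 - (4)·0.527) / (8) = -0.879
  β = (-10 - (1)·-0.879 - (1)·1.668 - (-0.9)·0.527) / (3.9) = -2.645
  γ = (9 - (-1.9)·-0.879 - (1.6)·-2.645 - (-0.7)·0.527) / (8.2) = 1.455
  δ = (11 - (-2.7)·-0.879 - (-4)·-2.645 - (-3)·1.455) / (11.7) = 0.206
Change: (-1.129, -0.017, -0.213, -0.321) → max |·| = 1.129

1.129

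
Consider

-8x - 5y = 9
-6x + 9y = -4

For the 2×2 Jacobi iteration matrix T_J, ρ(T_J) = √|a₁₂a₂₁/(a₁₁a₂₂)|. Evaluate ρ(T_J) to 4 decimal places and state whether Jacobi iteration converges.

0.6455

a₁₂a₂₁/(a₁₁a₂₂) = (-5)·(-6) / ((-8)·(9)) = -0.416667
ρ = √|-0.416667| = √0.416667 = 0.6455
ρ < 1, so Jacobi converges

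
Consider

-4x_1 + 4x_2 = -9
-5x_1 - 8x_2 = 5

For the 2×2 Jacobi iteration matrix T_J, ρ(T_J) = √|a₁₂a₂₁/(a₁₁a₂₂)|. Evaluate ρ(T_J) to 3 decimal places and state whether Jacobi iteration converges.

0.791

a₁₂a₂₁/(a₁₁a₂₂) = (4)·(-5) / ((-4)·(-8)) = -0.625000
ρ = √|-0.625000| = √0.625000 = 0.791
ρ < 1, so Jacobi converges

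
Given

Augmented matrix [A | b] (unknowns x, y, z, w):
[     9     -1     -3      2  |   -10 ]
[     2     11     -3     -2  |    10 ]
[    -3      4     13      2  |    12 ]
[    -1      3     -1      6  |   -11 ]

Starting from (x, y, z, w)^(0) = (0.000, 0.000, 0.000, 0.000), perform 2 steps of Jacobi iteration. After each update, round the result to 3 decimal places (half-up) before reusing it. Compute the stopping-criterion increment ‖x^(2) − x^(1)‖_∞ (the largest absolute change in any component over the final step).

0.816

Iteration 1:
  x = (-10 - (-1)·0.000 - (-3)·0.000 - (2)·0.000) / (9) = -1.111
  y = (10 - (2)·0.000 - (-3)·0.000 - (-2)·0.000) / (11) = 0.909
  z = (12 - (-3)·0.000 - (4)·0.000 - (2)·0.000) / (13) = 0.923
  w = (-11 - (-1)·0.000 - (3)·0.000 - (-1)·0.000) / (6) = -1.833
Iteration 2:
  x = (-10 - (-1)·0.909 - (-3)·0.923 - (2)·-1.833) / (9) = -0.295
  y = (10 - (2)·-1.111 - (-3)·0.923 - (-2)·-1.833) / (11) = 1.030
  z = (12 - (-3)·-1.111 - (4)·0.909 - (2)·-1.833) / (13) = 0.669
  w = (-11 - (-1)·-1.111 - (3)·0.909 - (-1)·0.923) / (6) = -2.319
Change: (0.816, 0.121, -0.254, -0.486) → max |·| = 0.816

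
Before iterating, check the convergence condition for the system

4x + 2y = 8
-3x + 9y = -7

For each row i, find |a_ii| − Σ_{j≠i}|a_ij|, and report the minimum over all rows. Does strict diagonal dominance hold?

2

row 1: |4| − (2) = 2
row 2: |9| − (3) = 6
minimum over rows = 2 → strictly diagonally dominant (convergence guaranteed)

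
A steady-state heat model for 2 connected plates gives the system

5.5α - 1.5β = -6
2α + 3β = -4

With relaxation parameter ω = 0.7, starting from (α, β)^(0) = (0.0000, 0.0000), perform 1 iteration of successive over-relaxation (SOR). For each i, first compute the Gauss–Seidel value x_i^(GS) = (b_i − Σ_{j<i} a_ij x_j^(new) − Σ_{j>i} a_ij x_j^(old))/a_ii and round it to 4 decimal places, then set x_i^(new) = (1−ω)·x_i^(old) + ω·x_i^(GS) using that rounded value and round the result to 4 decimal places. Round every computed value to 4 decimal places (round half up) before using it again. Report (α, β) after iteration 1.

(-0.7636, -0.5770)

Iteration 1:
  α: GS value = (-6 - (-1.5)·0.0000) / (5.5) = -1.0909;  α ← (1−ω)·0.0000 + ω·-1.0909 = -0.7636
  β: GS value = (-4 - (2)·-0.7636) / (3) = -0.8243;  β ← (1−ω)·0.0000 + ω·-0.8243 = -0.5770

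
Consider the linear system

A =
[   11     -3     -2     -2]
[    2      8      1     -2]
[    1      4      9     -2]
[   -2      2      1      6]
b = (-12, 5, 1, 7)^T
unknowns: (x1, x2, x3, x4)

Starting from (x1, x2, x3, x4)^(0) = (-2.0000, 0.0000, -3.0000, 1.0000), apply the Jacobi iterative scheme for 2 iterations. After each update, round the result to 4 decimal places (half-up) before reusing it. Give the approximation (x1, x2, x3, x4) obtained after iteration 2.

Iteration 1:
  x1 = (-12 - (-3)·0.0000 - (-2)·-3.0000 - (-2)·1.0000) / (11) = -1.4545
  x2 = (5 - (2)·-2.0000 - (1)·-3.0000 - (-2)·1.0000) / (8) = 1.7500
  x3 = (1 - (1)·-2.0000 - (4)·0.0000 - (-2)·1.0000) / (9) = 0.5556
  x4 = (7 - (-2)·-2.0000 - (2)·0.0000 - (1)·-3.0000) / (6) = 1.0000
Iteration 2:
  x1 = (-12 - (-3)·1.7500 - (-2)·0.5556 - (-2)·1.0000) / (11) = -0.3308
  x2 = (5 - (2)·-1.4545 - (1)·0.5556 - (-2)·1.0000) / (8) = 1.1692
  x3 = (1 - (1)·-1.4545 - (4)·1.7500 - (-2)·1.0000) / (9) = -0.2828
  x4 = (7 - (-2)·-1.4545 - (2)·1.7500 - (1)·0.5556) / (6) = 0.0059

(-0.3308, 1.1692, -0.2828, 0.0059)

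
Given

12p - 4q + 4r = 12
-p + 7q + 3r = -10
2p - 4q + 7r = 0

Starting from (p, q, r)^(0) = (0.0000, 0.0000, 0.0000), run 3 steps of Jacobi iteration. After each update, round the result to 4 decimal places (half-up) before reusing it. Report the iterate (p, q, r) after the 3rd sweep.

Iteration 1:
  p = (12 - (-4)·0.0000 - (4)·0.0000) / (12) = 1.0000
  q = (-10 - (-1)·0.0000 - (3)·0.0000) / (7) = -1.4286
  r = (0 - (2)·0.0000 - (-4)·0.0000) / (7) = 0.0000
Iteration 2:
  p = (12 - (-4)·-1.4286 - (4)·0.0000) / (12) = 0.5238
  q = (-10 - (-1)·1.0000 - (3)·0.0000) / (7) = -1.2857
  r = (0 - (2)·1.0000 - (-4)·-1.4286) / (7) = -1.1021
Iteration 3:
  p = (12 - (-4)·-1.2857 - (4)·-1.1021) / (12) = 0.9388
  q = (-10 - (-1)·0.5238 - (3)·-1.1021) / (7) = -0.8814
  r = (0 - (2)·0.5238 - (-4)·-1.2857) / (7) = -0.8843

(0.9388, -0.8814, -0.8843)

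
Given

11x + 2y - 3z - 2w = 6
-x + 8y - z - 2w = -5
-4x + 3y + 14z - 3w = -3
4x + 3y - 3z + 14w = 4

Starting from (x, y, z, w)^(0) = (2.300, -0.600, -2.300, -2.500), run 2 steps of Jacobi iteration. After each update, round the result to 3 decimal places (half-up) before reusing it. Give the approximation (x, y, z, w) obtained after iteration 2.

(0.649, -0.858, -0.226, 0.683)

Iteration 1:
  x = (6 - (2)·-0.600 - (-3)·-2.300 - (-2)·-2.500) / (11) = -0.427
  y = (-5 - (-1)·2.300 - (-1)·-2.300 - (-2)·-2.500) / (8) = -1.250
  z = (-3 - (-4)·2.300 - (3)·-0.600 - (-3)·-2.500) / (14) = 0.036
  w = (4 - (4)·2.300 - (3)·-0.600 - (-3)·-2.300) / (14) = -0.736
Iteration 2:
  x = (6 - (2)·-1.250 - (-3)·0.036 - (-2)·-0.736) / (11) = 0.649
  y = (-5 - (-1)·-0.427 - (-1)·0.036 - (-2)·-0.736) / (8) = -0.858
  z = (-3 - (-4)·-0.427 - (3)·-1.250 - (-3)·-0.736) / (14) = -0.226
  w = (4 - (4)·-0.427 - (3)·-1.250 - (-3)·0.036) / (14) = 0.683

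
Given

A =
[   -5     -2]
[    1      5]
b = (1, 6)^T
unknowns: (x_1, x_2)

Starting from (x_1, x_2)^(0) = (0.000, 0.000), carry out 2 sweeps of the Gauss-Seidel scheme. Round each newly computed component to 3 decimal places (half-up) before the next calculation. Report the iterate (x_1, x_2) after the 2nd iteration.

Iteration 1:
  x_1 = (1 - (-2)·0.000) / (-5) = -0.200
  x_2 = (6 - (1)·-0.200) / (5) = 1.240
Iteration 2:
  x_1 = (1 - (-2)·1.240) / (-5) = -0.696
  x_2 = (6 - (1)·-0.696) / (5) = 1.339

(-0.696, 1.339)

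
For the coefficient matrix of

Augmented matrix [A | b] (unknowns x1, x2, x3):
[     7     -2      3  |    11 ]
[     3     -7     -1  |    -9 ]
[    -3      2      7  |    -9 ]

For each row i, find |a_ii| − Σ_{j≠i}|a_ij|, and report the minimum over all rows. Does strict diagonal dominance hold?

row 1: |7| − (2+3) = 2
row 2: |-7| − (3+1) = 3
row 3: |7| − (3+2) = 2
minimum over rows = 2 → strictly diagonally dominant (convergence guaranteed)

2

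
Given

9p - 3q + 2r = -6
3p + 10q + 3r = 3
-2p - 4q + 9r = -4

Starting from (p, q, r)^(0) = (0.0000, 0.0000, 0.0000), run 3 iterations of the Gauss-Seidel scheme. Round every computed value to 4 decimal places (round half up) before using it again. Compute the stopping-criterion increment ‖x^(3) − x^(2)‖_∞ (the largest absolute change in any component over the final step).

0.0203

Iteration 1:
  p = (-6 - (-3)·0.0000 - (2)·0.0000) / (9) = -0.6667
  q = (3 - (3)·-0.6667 - (3)·0.0000) / (10) = 0.5000
  r = (-4 - (-2)·-0.6667 - (-4)·0.5000) / (9) = -0.3704
Iteration 2:
  p = (-6 - (-3)·0.5000 - (2)·-0.3704) / (9) = -0.4177
  q = (3 - (3)·-0.4177 - (3)·-0.3704) / (10) = 0.5364
  r = (-4 - (-2)·-0.4177 - (-4)·0.5364) / (9) = -0.2989
Iteration 3:
  p = (-6 - (-3)·0.5364 - (2)·-0.2989) / (9) = -0.4214
  q = (3 - (3)·-0.4214 - (3)·-0.2989) / (10) = 0.5161
  r = (-4 - (-2)·-0.4214 - (-4)·0.5161) / (9) = -0.3087
Change: (-0.0037, -0.0203, -0.0098) → max |·| = 0.0203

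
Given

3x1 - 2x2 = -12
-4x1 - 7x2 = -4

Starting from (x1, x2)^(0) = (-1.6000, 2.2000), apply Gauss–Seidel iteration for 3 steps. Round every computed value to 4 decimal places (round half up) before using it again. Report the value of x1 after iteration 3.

-2.6080

Iteration 1:
  x1 = (-12 - (-2)·2.2000) / (3) = -2.5333
  x2 = (-4 - (-4)·-2.5333) / (-7) = 2.0190
Iteration 2:
  x1 = (-12 - (-2)·2.0190) / (3) = -2.6540
  x2 = (-4 - (-4)·-2.6540) / (-7) = 2.0880
Iteration 3:
  x1 = (-12 - (-2)·2.0880) / (3) = -2.6080
  x2 = (-4 - (-4)·-2.6080) / (-7) = 2.0617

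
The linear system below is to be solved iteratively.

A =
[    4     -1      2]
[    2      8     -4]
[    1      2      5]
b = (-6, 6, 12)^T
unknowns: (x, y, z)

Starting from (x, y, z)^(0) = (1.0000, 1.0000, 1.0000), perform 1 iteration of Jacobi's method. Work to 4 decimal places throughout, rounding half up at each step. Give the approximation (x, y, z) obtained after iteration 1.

(-1.7500, 1.0000, 1.8000)

Iteration 1:
  x = (-6 - (-1)·1.0000 - (2)·1.0000) / (4) = -1.7500
  y = (6 - (2)·1.0000 - (-4)·1.0000) / (8) = 1.0000
  z = (12 - (1)·1.0000 - (2)·1.0000) / (5) = 1.8000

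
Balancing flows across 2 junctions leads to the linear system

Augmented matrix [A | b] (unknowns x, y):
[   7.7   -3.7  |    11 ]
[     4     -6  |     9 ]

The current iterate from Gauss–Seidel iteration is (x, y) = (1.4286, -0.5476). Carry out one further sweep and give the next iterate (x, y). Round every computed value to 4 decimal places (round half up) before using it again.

One sweep:
  x = (11 - (-3.7)·-0.5476) / (7.7) = 1.1654
  y = (9 - (4)·1.1654) / (-6) = -0.7231

(1.1654, -0.7231)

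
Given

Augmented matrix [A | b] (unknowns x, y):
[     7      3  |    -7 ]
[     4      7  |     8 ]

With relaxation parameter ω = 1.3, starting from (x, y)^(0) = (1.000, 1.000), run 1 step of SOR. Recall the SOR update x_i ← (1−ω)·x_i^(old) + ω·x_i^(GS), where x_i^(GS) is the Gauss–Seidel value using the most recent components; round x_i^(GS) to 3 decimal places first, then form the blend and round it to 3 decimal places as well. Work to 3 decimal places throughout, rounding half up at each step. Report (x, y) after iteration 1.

Iteration 1:
  x: GS value = (-7 - (3)·1.000) / (7) = -1.429;  x ← (1−ω)·1.000 + ω·-1.429 = -2.158
  y: GS value = (8 - (4)·-2.158) / (7) = 2.376;  y ← (1−ω)·1.000 + ω·2.376 = 2.789

(-2.158, 2.789)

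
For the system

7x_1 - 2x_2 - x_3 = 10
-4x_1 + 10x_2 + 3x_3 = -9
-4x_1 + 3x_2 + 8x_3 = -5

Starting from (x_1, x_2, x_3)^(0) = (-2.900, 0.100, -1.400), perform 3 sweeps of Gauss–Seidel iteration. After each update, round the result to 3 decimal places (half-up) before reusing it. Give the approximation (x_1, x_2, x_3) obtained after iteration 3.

Iteration 1:
  x_1 = (10 - (-2)·0.100 - (-1)·-1.400) / (7) = 1.257
  x_2 = (-9 - (-4)·1.257 - (3)·-1.400) / (10) = 0.023
  x_3 = (-5 - (-4)·1.257 - (3)·0.023) / (8) = -0.005
Iteration 2:
  x_1 = (10 - (-2)·0.023 - (-1)·-0.005) / (7) = 1.434
  x_2 = (-9 - (-4)·1.434 - (3)·-0.005) / (10) = -0.325
  x_3 = (-5 - (-4)·1.434 - (3)·-0.325) / (8) = 0.214
Iteration 3:
  x_1 = (10 - (-2)·-0.325 - (-1)·0.214) / (7) = 1.366
  x_2 = (-9 - (-4)·1.366 - (3)·0.214) / (10) = -0.418
  x_3 = (-5 - (-4)·1.366 - (3)·-0.418) / (8) = 0.215

(1.366, -0.418, 0.215)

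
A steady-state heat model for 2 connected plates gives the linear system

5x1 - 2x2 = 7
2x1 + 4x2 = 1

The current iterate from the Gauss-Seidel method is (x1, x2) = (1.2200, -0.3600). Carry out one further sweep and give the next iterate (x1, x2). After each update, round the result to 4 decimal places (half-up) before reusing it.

(1.2560, -0.3780)

One sweep:
  x1 = (7 - (-2)·-0.3600) / (5) = 1.2560
  x2 = (1 - (2)·1.2560) / (4) = -0.3780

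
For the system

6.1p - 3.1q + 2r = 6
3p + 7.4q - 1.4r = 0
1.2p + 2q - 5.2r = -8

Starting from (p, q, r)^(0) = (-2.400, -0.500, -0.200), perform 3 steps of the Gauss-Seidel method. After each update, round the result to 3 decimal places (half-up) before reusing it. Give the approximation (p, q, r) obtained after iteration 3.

(0.528, 0.103, 1.700)

Iteration 1:
  p = (6 - (-3.1)·-0.500 - (2)·-0.200) / (6.1) = 0.795
  q = (0 - (3)·0.795 - (-1.4)·-0.200) / (7.4) = -0.360
  r = (-8 - (1.2)·0.795 - (2)·-0.360) / (-5.2) = 1.583
Iteration 2:
  p = (6 - (-3.1)·-0.360 - (2)·1.583) / (6.1) = 0.282
  q = (0 - (3)·0.282 - (-1.4)·1.583) / (7.4) = 0.185
  r = (-8 - (1.2)·0.282 - (2)·0.185) / (-5.2) = 1.675
Iteration 3:
  p = (6 - (-3.1)·0.185 - (2)·1.675) / (6.1) = 0.528
  q = (0 - (3)·0.528 - (-1.4)·1.675) / (7.4) = 0.103
  r = (-8 - (1.2)·0.528 - (2)·0.103) / (-5.2) = 1.700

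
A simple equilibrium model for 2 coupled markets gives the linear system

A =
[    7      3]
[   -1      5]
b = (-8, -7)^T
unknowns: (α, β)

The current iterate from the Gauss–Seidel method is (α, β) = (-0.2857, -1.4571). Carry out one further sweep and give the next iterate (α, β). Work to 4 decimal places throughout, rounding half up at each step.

One sweep:
  α = (-8 - (3)·-1.4571) / (7) = -0.5184
  β = (-7 - (-1)·-0.5184) / (5) = -1.5037

(-0.5184, -1.5037)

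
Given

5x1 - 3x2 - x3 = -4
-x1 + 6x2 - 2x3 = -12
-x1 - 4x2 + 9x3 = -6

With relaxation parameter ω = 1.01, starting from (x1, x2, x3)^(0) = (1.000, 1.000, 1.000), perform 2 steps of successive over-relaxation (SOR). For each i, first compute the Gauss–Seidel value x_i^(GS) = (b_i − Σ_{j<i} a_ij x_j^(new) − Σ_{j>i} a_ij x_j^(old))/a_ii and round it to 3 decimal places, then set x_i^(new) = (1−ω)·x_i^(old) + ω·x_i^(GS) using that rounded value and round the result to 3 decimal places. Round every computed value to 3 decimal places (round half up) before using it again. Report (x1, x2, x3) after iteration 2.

(-2.127, -2.847, -2.175)

Iteration 1:
  x1: GS value = (-4 - (-3)·1.000 - (-1)·1.000) / (5) = 0.000;  x1 ← (1−ω)·1.000 + ω·0.000 = -0.010
  x2: GS value = (-12 - (-1)·-0.010 - (-2)·1.000) / (6) = -1.668;  x2 ← (1−ω)·1.000 + ω·-1.668 = -1.695
  x3: GS value = (-6 - (-1)·-0.010 - (-4)·-1.695) / (9) = -1.421;  x3 ← (1−ω)·1.000 + ω·-1.421 = -1.445
Iteration 2:
  x1: GS value = (-4 - (-3)·-1.695 - (-1)·-1.445) / (5) = -2.106;  x1 ← (1−ω)·-0.010 + ω·-2.106 = -2.127
  x2: GS value = (-12 - (-1)·-2.127 - (-2)·-1.445) / (6) = -2.836;  x2 ← (1−ω)·-1.695 + ω·-2.836 = -2.847
  x3: GS value = (-6 - (-1)·-2.127 - (-4)·-2.847) / (9) = -2.168;  x3 ← (1−ω)·-1.445 + ω·-2.168 = -2.175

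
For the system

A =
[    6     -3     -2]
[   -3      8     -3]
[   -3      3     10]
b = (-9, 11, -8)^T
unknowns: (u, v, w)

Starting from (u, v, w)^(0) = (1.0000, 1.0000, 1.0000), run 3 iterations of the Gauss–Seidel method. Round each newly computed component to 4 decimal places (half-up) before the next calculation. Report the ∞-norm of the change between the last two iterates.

Iteration 1:
  u = (-9 - (-3)·1.0000 - (-2)·1.0000) / (6) = -0.6667
  v = (11 - (-3)·-0.6667 - (-3)·1.0000) / (8) = 1.5000
  w = (-8 - (-3)·-0.6667 - (3)·1.5000) / (10) = -1.4500
Iteration 2:
  u = (-9 - (-3)·1.5000 - (-2)·-1.4500) / (6) = -1.2333
  v = (11 - (-3)·-1.2333 - (-3)·-1.4500) / (8) = 0.3688
  w = (-8 - (-3)·-1.2333 - (3)·0.3688) / (10) = -1.2806
Iteration 3:
  u = (-9 - (-3)·0.3688 - (-2)·-1.2806) / (6) = -1.7425
  v = (11 - (-3)·-1.7425 - (-3)·-1.2806) / (8) = 0.2413
  w = (-8 - (-3)·-1.7425 - (3)·0.2413) / (10) = -1.3951
Change: (-0.5092, -0.1275, -0.1145) → max |·| = 0.5092

0.5092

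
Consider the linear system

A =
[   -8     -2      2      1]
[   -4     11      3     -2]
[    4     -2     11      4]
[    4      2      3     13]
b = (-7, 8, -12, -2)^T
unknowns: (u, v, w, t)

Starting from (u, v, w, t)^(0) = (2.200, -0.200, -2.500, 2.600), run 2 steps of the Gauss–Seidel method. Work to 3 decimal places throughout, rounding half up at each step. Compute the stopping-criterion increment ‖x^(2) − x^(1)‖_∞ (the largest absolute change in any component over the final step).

Iteration 1:
  u = (-7 - (-2)·-0.200 - (2)·-2.500 - (1)·2.600) / (-8) = 0.625
  v = (8 - (-4)·0.625 - (3)·-2.500 - (-2)·2.600) / (11) = 2.109
  w = (-12 - (4)·0.625 - (-2)·2.109 - (4)·2.600) / (11) = -1.880
  t = (-2 - (4)·0.625 - (2)·2.109 - (3)·-1.880) / (13) = -0.237
Iteration 2:
  u = (-7 - (-2)·2.109 - (2)·-1.880 - (1)·-0.237) / (-8) = -0.152
  v = (8 - (-4)·-0.152 - (3)·-1.880 - (-2)·-0.237) / (11) = 1.142
  w = (-12 - (4)·-0.152 - (-2)·1.142 - (4)·-0.237) / (11) = -0.742
  t = (-2 - (4)·-0.152 - (2)·1.142 - (3)·-0.742) / (13) = -0.112
Change: (-0.777, -0.967, 1.138, 0.125) → max |·| = 1.138

1.138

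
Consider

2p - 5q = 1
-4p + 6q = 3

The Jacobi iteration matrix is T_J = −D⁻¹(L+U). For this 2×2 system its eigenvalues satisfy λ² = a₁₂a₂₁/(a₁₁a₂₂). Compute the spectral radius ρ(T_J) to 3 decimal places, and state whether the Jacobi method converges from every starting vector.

a₁₂a₂₁/(a₁₁a₂₂) = (-5)·(-4) / ((2)·(6)) = 1.666667
ρ = √|1.666667| = √1.666667 = 1.291
ρ > 1, so Jacobi diverges

1.291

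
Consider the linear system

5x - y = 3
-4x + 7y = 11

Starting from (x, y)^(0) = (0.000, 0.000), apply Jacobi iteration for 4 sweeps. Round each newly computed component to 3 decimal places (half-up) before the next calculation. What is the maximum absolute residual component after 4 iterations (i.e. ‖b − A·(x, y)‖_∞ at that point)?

0.145

Iteration 1:
  x = (3 - (-1)·0.000) / (5) = 0.600
  y = (11 - (-4)·0.000) / (7) = 1.571
Iteration 2:
  x = (3 - (-1)·1.571) / (5) = 0.914
  y = (11 - (-4)·0.600) / (7) = 1.914
Iteration 3:
  x = (3 - (-1)·1.914) / (5) = 0.983
  y = (11 - (-4)·0.914) / (7) = 2.094
Iteration 4:
  x = (3 - (-1)·2.094) / (5) = 1.019
  y = (11 - (-4)·0.983) / (7) = 2.133
Residual b − A·x = (0.038, 0.145); ∞-norm = 0.145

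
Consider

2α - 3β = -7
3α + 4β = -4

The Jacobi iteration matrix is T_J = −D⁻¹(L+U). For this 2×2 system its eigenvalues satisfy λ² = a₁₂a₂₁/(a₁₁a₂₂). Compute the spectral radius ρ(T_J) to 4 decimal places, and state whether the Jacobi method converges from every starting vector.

1.0607

a₁₂a₂₁/(a₁₁a₂₂) = (-3)·(3) / ((2)·(4)) = -1.125000
ρ = √|-1.125000| = √1.125000 = 1.0607
ρ > 1, so Jacobi diverges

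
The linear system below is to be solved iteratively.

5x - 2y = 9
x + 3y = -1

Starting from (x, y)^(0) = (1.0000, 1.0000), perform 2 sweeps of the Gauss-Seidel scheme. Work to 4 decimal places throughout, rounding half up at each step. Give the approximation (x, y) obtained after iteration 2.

Iteration 1:
  x = (9 - (-2)·1.0000) / (5) = 2.2000
  y = (-1 - (1)·2.2000) / (3) = -1.0667
Iteration 2:
  x = (9 - (-2)·-1.0667) / (5) = 1.3733
  y = (-1 - (1)·1.3733) / (3) = -0.7911

(1.3733, -0.7911)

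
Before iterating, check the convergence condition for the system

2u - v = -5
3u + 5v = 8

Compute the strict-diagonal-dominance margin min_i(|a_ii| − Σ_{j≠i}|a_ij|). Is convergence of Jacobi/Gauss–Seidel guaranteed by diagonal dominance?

1

row 1: |2| − (1) = 1
row 2: |5| − (3) = 2
minimum over rows = 1 → strictly diagonally dominant (convergence guaranteed)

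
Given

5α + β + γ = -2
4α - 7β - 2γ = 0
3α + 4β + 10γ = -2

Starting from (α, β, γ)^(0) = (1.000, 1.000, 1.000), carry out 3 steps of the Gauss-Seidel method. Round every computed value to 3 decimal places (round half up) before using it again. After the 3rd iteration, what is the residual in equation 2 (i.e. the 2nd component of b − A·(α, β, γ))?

-0.048

Iteration 1:
  α = (-2 - (1)·1.000 - (1)·1.000) / (5) = -0.800
  β = (0 - (4)·-0.800 - (-2)·1.000) / (-7) = -0.743
  γ = (-2 - (3)·-0.800 - (4)·-0.743) / (10) = 0.337
Iteration 2:
  α = (-2 - (1)·-0.743 - (1)·0.337) / (5) = -0.319
  β = (0 - (4)·-0.319 - (-2)·0.337) / (-7) = -0.279
  γ = (-2 - (3)·-0.319 - (4)·-0.279) / (10) = 0.007
Iteration 3:
  α = (-2 - (1)·-0.279 - (1)·0.007) / (5) = -0.346
  β = (0 - (4)·-0.346 - (-2)·0.007) / (-7) = -0.200
  γ = (-2 - (3)·-0.346 - (4)·-0.200) / (10) = -0.016
Residual b − A·x = (-0.054, -0.048, -0.002)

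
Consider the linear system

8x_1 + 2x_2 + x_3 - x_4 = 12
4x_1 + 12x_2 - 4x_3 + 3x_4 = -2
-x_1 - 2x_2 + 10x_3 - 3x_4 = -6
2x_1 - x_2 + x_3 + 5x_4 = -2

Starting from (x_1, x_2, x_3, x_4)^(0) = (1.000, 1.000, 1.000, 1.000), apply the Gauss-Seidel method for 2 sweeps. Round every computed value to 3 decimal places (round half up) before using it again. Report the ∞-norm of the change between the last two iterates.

0.562

Iteration 1:
  x_1 = (12 - (2)·1.000 - (1)·1.000 - (-1)·1.000) / (8) = 1.250
  x_2 = (-2 - (4)·1.250 - (-4)·1.000 - (3)·1.000) / (12) = -0.500
  x_3 = (-6 - (-1)·1.250 - (-2)·-0.500 - (-3)·1.000) / (10) = -0.275
  x_4 = (-2 - (2)·1.250 - (-1)·-0.500 - (1)·-0.275) / (5) = -0.945
Iteration 2:
  x_1 = (12 - (2)·-0.500 - (1)·-0.275 - (-1)·-0.945) / (8) = 1.541
  x_2 = (-2 - (4)·1.541 - (-4)·-0.275 - (3)·-0.945) / (12) = -0.536
  x_3 = (-6 - (-1)·1.541 - (-2)·-0.536 - (-3)·-0.945) / (10) = -0.837
  x_4 = (-2 - (2)·1.541 - (-1)·-0.536 - (1)·-0.837) / (5) = -0.956
Change: (0.291, -0.036, -0.562, -0.011) → max |·| = 0.562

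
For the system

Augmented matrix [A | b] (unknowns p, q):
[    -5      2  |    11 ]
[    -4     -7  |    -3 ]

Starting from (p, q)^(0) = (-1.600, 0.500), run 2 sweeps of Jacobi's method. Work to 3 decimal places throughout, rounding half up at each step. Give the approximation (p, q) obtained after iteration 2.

Iteration 1:
  p = (11 - (2)·0.500) / (-5) = -2.000
  q = (-3 - (-4)·-1.600) / (-7) = 1.343
Iteration 2:
  p = (11 - (2)·1.343) / (-5) = -1.663
  q = (-3 - (-4)·-2.000) / (-7) = 1.571

(-1.663, 1.571)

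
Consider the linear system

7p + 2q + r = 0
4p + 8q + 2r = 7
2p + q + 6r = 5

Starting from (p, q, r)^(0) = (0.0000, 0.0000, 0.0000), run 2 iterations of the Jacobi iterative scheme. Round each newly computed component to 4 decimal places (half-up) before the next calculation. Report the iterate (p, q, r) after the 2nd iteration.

(-0.3690, 0.6667, 0.6875)

Iteration 1:
  p = (0 - (2)·0.0000 - (1)·0.0000) / (7) = 0.0000
  q = (7 - (4)·0.0000 - (2)·0.0000) / (8) = 0.8750
  r = (5 - (2)·0.0000 - (1)·0.0000) / (6) = 0.8333
Iteration 2:
  p = (0 - (2)·0.8750 - (1)·0.8333) / (7) = -0.3690
  q = (7 - (4)·0.0000 - (2)·0.8333) / (8) = 0.6667
  r = (5 - (2)·0.0000 - (1)·0.8750) / (6) = 0.6875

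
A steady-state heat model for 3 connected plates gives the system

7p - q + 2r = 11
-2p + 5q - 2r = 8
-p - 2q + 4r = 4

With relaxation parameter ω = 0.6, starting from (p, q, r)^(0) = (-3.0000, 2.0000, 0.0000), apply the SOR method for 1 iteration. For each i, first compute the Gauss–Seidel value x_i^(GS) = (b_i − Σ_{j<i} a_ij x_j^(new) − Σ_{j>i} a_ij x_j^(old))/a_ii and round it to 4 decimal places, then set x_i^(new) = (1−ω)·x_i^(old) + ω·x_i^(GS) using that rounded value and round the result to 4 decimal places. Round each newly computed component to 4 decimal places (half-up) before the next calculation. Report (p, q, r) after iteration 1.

(-0.0857, 1.7394, 1.1090)

Iteration 1:
  p: GS value = (11 - (-1)·2.0000 - (2)·0.0000) / (7) = 1.8571;  p ← (1−ω)·-3.0000 + ω·1.8571 = -0.0857
  q: GS value = (8 - (-2)·-0.0857 - (-2)·0.0000) / (5) = 1.5657;  q ← (1−ω)·2.0000 + ω·1.5657 = 1.7394
  r: GS value = (4 - (-1)·-0.0857 - (-2)·1.7394) / (4) = 1.8483;  r ← (1−ω)·0.0000 + ω·1.8483 = 1.1090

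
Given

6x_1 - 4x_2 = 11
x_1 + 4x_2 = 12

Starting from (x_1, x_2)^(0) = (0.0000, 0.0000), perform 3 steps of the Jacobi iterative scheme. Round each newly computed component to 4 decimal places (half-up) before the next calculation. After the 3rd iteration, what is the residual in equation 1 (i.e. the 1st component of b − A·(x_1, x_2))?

-2.0000

Iteration 1:
  x_1 = (11 - (-4)·0.0000) / (6) = 1.8333
  x_2 = (12 - (1)·0.0000) / (4) = 3.0000
Iteration 2:
  x_1 = (11 - (-4)·3.0000) / (6) = 3.8333
  x_2 = (12 - (1)·1.8333) / (4) = 2.5417
Iteration 3:
  x_1 = (11 - (-4)·2.5417) / (6) = 3.5278
  x_2 = (12 - (1)·3.8333) / (4) = 2.0417
Residual b − A·x = (-2.0000, 0.3054)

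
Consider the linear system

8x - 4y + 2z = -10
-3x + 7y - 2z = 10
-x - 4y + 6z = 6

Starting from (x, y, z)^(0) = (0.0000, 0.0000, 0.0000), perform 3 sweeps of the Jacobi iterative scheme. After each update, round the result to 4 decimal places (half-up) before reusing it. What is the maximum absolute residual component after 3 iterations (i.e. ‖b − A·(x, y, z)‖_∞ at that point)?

1.8248

Iteration 1:
  x = (-10 - (-4)·0.0000 - (2)·0.0000) / (8) = -1.2500
  y = (10 - (-3)·0.0000 - (-2)·0.0000) / (7) = 1.4286
  z = (6 - (-1)·0.0000 - (-4)·0.0000) / (6) = 1.0000
Iteration 2:
  x = (-10 - (-4)·1.4286 - (2)·1.0000) / (8) = -0.7857
  y = (10 - (-3)·-1.2500 - (-2)·1.0000) / (7) = 1.1786
  z = (6 - (-1)·-1.2500 - (-4)·1.4286) / (6) = 1.7441
Iteration 3:
  x = (-10 - (-4)·1.1786 - (2)·1.7441) / (8) = -1.0967
  y = (10 - (-3)·-0.7857 - (-2)·1.7441) / (7) = 1.5902
  z = (6 - (-1)·-0.7857 - (-4)·1.1786) / (6) = 1.6548
Residual b − A·x = (1.8248, -1.1119, 1.3353); ∞-norm = 1.8248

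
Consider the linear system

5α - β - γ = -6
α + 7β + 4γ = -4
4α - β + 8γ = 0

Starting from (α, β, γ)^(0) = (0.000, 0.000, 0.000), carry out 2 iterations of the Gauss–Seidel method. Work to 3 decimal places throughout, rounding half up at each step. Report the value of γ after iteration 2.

Iteration 1:
  α = (-6 - (-1)·0.000 - (-1)·0.000) / (5) = -1.200
  β = (-4 - (1)·-1.200 - (4)·0.000) / (7) = -0.400
  γ = (0 - (4)·-1.200 - (-1)·-0.400) / (8) = 0.550
Iteration 2:
  α = (-6 - (-1)·-0.400 - (-1)·0.550) / (5) = -1.170
  β = (-4 - (1)·-1.170 - (4)·0.550) / (7) = -0.719
  γ = (0 - (4)·-1.170 - (-1)·-0.719) / (8) = 0.495

0.495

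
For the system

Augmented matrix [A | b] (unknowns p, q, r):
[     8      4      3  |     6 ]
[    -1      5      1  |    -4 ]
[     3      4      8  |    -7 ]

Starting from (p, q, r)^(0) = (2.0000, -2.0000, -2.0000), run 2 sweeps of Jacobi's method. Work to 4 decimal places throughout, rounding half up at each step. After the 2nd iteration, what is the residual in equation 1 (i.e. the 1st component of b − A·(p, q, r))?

Iteration 1:
  p = (6 - (4)·-2.0000 - (3)·-2.0000) / (8) = 2.5000
  q = (-4 - (-1)·2.0000 - (1)·-2.0000) / (5) = 0.0000
  r = (-7 - (3)·2.0000 - (4)·-2.0000) / (8) = -0.6250
Iteration 2:
  p = (6 - (4)·0.0000 - (3)·-0.6250) / (8) = 0.9844
  q = (-4 - (-1)·2.5000 - (1)·-0.6250) / (5) = -0.1750
  r = (-7 - (3)·2.5000 - (4)·0.0000) / (8) = -1.8125
Residual b − A·x = (4.2623, -0.3281, 5.2468)

4.2623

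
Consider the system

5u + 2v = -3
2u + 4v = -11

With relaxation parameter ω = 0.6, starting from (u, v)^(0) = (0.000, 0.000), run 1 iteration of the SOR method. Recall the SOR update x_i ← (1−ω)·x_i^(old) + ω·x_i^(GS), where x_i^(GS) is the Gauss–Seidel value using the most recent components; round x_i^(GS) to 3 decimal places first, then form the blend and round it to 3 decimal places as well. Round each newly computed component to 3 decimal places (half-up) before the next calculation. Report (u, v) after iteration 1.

Iteration 1:
  u: GS value = (-3 - (2)·0.000) / (5) = -0.600;  u ← (1−ω)·0.000 + ω·-0.600 = -0.360
  v: GS value = (-11 - (2)·-0.360) / (4) = -2.570;  v ← (1−ω)·0.000 + ω·-2.570 = -1.542

(-0.360, -1.542)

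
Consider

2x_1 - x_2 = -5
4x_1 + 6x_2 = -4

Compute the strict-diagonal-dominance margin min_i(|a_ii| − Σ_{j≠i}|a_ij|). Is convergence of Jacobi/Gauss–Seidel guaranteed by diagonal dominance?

1

row 1: |2| − (1) = 1
row 2: |6| − (4) = 2
minimum over rows = 1 → strictly diagonally dominant (convergence guaranteed)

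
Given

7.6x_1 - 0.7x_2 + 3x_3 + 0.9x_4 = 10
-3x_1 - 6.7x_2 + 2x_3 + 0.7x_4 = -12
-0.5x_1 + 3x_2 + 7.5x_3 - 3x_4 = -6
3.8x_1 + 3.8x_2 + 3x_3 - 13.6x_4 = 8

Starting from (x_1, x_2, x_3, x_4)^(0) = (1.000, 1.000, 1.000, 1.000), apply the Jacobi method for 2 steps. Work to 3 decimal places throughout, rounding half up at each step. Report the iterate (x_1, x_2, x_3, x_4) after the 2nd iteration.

Iteration 1:
  x_1 = (10 - (-0.7)·1.000 - (3)·1.000 - (0.9)·1.000) / (7.6) = 0.895
  x_2 = (-12 - (-3)·1.000 - (2)·1.000 - (0.7)·1.000) / (-6.7) = 1.746
  x_3 = (-6 - (-0.5)·1.000 - (3)·1.000 - (-3)·1.000) / (7.5) = -0.733
  x_4 = (8 - (3.8)·1.000 - (3.8)·1.000 - (3)·1.000) / (-13.6) = 0.191
Iteration 2:
  x_1 = (10 - (-0.7)·1.746 - (3)·-0.733 - (0.9)·0.191) / (7.6) = 1.743
  x_2 = (-12 - (-3)·0.895 - (2)·-0.733 - (0.7)·0.191) / (-6.7) = 1.191
  x_3 = (-6 - (-0.5)·0.895 - (3)·1.746 - (-3)·0.191) / (7.5) = -1.362
  x_4 = (8 - (3.8)·0.895 - (3.8)·1.746 - (3)·-0.733) / (-13.6) = -0.012

(1.743, 1.191, -1.362, -0.012)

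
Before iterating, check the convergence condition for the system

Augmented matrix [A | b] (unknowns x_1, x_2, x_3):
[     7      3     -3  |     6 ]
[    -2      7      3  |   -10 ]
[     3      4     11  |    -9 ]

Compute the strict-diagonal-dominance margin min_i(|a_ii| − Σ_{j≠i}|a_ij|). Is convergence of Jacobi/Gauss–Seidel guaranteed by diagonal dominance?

row 1: |7| − (3+3) = 1
row 2: |7| − (2+3) = 2
row 3: |11| − (3+4) = 4
minimum over rows = 1 → strictly diagonally dominant (convergence guaranteed)

1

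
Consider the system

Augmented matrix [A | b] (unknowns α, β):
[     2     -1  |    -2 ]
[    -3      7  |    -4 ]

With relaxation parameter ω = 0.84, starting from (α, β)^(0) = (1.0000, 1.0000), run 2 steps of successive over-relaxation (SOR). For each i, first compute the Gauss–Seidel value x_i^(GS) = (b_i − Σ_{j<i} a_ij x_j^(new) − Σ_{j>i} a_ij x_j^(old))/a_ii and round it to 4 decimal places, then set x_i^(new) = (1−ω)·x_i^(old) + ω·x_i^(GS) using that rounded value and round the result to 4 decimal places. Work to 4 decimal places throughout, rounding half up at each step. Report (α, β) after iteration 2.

Iteration 1:
  α: GS value = (-2 - (-1)·1.0000) / (2) = -0.5000;  α ← (1−ω)·1.0000 + ω·-0.5000 = -0.2600
  β: GS value = (-4 - (-3)·-0.2600) / (7) = -0.6829;  β ← (1−ω)·1.0000 + ω·-0.6829 = -0.4136
Iteration 2:
  α: GS value = (-2 - (-1)·-0.4136) / (2) = -1.2068;  α ← (1−ω)·-0.2600 + ω·-1.2068 = -1.0553
  β: GS value = (-4 - (-3)·-1.0553) / (7) = -1.0237;  β ← (1−ω)·-0.4136 + ω·-1.0237 = -0.9261

(-1.0553, -0.9261)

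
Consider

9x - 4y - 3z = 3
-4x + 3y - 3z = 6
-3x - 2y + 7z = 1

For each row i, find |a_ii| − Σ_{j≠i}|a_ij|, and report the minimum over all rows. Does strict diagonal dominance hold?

row 1: |9| − (4+3) = 2
row 2: |3| − (4+3) = -4
row 3: |7| − (3+2) = 2
minimum over rows = -4 → not strictly diagonally dominant

-4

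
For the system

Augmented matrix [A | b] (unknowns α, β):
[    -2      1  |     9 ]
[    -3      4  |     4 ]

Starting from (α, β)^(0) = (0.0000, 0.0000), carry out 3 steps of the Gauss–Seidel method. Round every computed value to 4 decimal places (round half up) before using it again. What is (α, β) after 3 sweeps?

Iteration 1:
  α = (9 - (1)·0.0000) / (-2) = -4.5000
  β = (4 - (-3)·-4.5000) / (4) = -2.3750
Iteration 2:
  α = (9 - (1)·-2.3750) / (-2) = -5.6875
  β = (4 - (-3)·-5.6875) / (4) = -3.2656
Iteration 3:
  α = (9 - (1)·-3.2656) / (-2) = -6.1328
  β = (4 - (-3)·-6.1328) / (4) = -3.5996

(-6.1328, -3.5996)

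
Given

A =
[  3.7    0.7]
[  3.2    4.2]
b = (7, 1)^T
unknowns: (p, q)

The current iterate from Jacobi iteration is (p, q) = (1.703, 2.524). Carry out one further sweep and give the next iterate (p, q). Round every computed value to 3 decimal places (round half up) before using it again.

(1.414, -1.059)

One sweep:
  p = (7 - (0.7)·2.524) / (3.7) = 1.414
  q = (1 - (3.2)·1.703) / (4.2) = -1.059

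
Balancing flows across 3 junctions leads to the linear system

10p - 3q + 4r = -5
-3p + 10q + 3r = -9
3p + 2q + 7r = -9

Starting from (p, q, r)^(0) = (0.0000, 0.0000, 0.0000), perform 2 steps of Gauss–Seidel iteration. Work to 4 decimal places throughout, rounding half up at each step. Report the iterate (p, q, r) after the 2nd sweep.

(-0.5064, -0.8205, -0.8343)

Iteration 1:
  p = (-5 - (-3)·0.0000 - (4)·0.0000) / (10) = -0.5000
  q = (-9 - (-3)·-0.5000 - (3)·0.0000) / (10) = -1.0500
  r = (-9 - (3)·-0.5000 - (2)·-1.0500) / (7) = -0.7714
Iteration 2:
  p = (-5 - (-3)·-1.0500 - (4)·-0.7714) / (10) = -0.5064
  q = (-9 - (-3)·-0.5064 - (3)·-0.7714) / (10) = -0.8205
  r = (-9 - (3)·-0.5064 - (2)·-0.8205) / (7) = -0.8343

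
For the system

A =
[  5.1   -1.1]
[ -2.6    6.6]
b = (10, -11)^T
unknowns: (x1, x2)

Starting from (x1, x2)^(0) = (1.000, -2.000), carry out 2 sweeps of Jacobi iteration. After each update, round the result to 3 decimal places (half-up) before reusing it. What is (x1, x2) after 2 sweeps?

Iteration 1:
  x1 = (10 - (-1.1)·-2.000) / (5.1) = 1.529
  x2 = (-11 - (-2.6)·1.000) / (6.6) = -1.273
Iteration 2:
  x1 = (10 - (-1.1)·-1.273) / (5.1) = 1.686
  x2 = (-11 - (-2.6)·1.529) / (6.6) = -1.064

(1.686, -1.064)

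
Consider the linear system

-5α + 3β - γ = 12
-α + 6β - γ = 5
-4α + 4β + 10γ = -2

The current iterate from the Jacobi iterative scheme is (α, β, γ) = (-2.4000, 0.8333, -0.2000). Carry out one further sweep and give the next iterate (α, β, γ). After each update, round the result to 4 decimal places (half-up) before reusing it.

(-1.8600, 0.4000, -1.4933)

One sweep:
  α = (12 - (3)·0.8333 - (-1)·-0.2000) / (-5) = -1.8600
  β = (5 - (-1)·-2.4000 - (-1)·-0.2000) / (6) = 0.4000
  γ = (-2 - (-4)·-2.4000 - (4)·0.8333) / (10) = -1.4933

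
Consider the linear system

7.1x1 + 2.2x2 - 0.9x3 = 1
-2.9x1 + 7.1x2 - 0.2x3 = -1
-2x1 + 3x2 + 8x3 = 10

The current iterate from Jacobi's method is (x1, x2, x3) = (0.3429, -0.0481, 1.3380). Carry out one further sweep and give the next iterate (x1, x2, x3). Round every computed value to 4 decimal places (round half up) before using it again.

(0.3254, 0.0369, 1.3538)

One sweep:
  x1 = (1 - (2.2)·-0.0481 - (-0.9)·1.3380) / (7.1) = 0.3254
  x2 = (-1 - (-2.9)·0.3429 - (-0.2)·1.3380) / (7.1) = 0.0369
  x3 = (10 - (-2)·0.3429 - (3)·-0.0481) / (8) = 1.3538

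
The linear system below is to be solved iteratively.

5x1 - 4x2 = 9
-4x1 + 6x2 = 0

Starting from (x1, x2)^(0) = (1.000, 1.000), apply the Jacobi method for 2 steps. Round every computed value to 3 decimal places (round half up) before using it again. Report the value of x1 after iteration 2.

Iteration 1:
  x1 = (9 - (-4)·1.000) / (5) = 2.600
  x2 = (0 - (-4)·1.000) / (6) = 0.667
Iteration 2:
  x1 = (9 - (-4)·0.667) / (5) = 2.334
  x2 = (0 - (-4)·2.600) / (6) = 1.733

2.334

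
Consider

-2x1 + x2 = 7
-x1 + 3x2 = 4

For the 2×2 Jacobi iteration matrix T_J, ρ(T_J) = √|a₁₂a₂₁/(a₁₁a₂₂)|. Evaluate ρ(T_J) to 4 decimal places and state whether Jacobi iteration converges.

a₁₂a₂₁/(a₁₁a₂₂) = (1)·(-1) / ((-2)·(3)) = 0.166667
ρ = √|0.166667| = √0.166667 = 0.4082
ρ < 1, so Jacobi converges

0.4082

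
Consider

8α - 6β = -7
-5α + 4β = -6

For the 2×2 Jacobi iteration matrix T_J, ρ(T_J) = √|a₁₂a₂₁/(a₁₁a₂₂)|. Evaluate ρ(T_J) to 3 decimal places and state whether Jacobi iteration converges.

a₁₂a₂₁/(a₁₁a₂₂) = (-6)·(-5) / ((8)·(4)) = 0.937500
ρ = √|0.937500| = √0.937500 = 0.968
ρ < 1, so Jacobi converges

0.968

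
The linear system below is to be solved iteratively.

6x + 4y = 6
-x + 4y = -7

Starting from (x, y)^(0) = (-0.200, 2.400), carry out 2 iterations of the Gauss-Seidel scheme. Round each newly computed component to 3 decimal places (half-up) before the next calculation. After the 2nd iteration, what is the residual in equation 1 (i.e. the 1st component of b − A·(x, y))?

Iteration 1:
  x = (6 - (4)·2.400) / (6) = -0.600
  y = (-7 - (-1)·-0.600) / (4) = -1.900
Iteration 2:
  x = (6 - (4)·-1.900) / (6) = 2.267
  y = (-7 - (-1)·2.267) / (4) = -1.183
Residual b − A·x = (-2.870, -0.001)

-2.870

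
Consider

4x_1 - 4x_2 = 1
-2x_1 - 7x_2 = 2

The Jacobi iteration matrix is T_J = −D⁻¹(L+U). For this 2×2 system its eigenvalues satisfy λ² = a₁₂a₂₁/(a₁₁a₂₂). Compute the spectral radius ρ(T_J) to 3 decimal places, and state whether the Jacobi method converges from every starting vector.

a₁₂a₂₁/(a₁₁a₂₂) = (-4)·(-2) / ((4)·(-7)) = -0.285714
ρ = √|-0.285714| = √0.285714 = 0.535
ρ < 1, so Jacobi converges

0.535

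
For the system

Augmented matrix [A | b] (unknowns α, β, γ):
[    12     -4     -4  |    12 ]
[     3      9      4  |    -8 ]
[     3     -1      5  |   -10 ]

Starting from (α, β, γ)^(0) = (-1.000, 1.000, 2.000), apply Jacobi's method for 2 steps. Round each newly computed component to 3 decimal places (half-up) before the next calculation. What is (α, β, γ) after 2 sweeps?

Iteration 1:
  α = (12 - (-4)·1.000 - (-4)·2.000) / (12) = 2.000
  β = (-8 - (3)·-1.000 - (4)·2.000) / (9) = -1.444
  γ = (-10 - (3)·-1.000 - (-1)·1.000) / (5) = -1.200
Iteration 2:
  α = (12 - (-4)·-1.444 - (-4)·-1.200) / (12) = 0.119
  β = (-8 - (3)·2.000 - (4)·-1.200) / (9) = -1.022
  γ = (-10 - (3)·2.000 - (-1)·-1.444) / (5) = -3.489

(0.119, -1.022, -3.489)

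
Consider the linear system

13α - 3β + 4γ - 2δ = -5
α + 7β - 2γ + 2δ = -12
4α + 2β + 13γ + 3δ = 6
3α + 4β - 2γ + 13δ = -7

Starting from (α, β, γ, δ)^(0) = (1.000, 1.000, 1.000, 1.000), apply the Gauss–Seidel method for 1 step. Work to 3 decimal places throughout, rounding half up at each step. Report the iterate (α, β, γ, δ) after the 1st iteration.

Iteration 1:
  α = (-5 - (-3)·1.000 - (4)·1.000 - (-2)·1.000) / (13) = -0.308
  β = (-12 - (1)·-0.308 - (-2)·1.000 - (2)·1.000) / (7) = -1.670
  γ = (6 - (4)·-0.308 - (2)·-1.670 - (3)·1.000) / (13) = 0.582
  δ = (-7 - (3)·-0.308 - (4)·-1.670 - (-2)·0.582) / (13) = 0.136

(-0.308, -1.670, 0.582, 0.136)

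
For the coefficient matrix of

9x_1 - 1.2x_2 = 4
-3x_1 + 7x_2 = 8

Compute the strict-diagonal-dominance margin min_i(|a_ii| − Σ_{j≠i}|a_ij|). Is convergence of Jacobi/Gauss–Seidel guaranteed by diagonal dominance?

row 1: |9| − (1.2) = 7.8
row 2: |7| − (3) = 4
minimum over rows = 4 → strictly diagonally dominant (convergence guaranteed)

4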